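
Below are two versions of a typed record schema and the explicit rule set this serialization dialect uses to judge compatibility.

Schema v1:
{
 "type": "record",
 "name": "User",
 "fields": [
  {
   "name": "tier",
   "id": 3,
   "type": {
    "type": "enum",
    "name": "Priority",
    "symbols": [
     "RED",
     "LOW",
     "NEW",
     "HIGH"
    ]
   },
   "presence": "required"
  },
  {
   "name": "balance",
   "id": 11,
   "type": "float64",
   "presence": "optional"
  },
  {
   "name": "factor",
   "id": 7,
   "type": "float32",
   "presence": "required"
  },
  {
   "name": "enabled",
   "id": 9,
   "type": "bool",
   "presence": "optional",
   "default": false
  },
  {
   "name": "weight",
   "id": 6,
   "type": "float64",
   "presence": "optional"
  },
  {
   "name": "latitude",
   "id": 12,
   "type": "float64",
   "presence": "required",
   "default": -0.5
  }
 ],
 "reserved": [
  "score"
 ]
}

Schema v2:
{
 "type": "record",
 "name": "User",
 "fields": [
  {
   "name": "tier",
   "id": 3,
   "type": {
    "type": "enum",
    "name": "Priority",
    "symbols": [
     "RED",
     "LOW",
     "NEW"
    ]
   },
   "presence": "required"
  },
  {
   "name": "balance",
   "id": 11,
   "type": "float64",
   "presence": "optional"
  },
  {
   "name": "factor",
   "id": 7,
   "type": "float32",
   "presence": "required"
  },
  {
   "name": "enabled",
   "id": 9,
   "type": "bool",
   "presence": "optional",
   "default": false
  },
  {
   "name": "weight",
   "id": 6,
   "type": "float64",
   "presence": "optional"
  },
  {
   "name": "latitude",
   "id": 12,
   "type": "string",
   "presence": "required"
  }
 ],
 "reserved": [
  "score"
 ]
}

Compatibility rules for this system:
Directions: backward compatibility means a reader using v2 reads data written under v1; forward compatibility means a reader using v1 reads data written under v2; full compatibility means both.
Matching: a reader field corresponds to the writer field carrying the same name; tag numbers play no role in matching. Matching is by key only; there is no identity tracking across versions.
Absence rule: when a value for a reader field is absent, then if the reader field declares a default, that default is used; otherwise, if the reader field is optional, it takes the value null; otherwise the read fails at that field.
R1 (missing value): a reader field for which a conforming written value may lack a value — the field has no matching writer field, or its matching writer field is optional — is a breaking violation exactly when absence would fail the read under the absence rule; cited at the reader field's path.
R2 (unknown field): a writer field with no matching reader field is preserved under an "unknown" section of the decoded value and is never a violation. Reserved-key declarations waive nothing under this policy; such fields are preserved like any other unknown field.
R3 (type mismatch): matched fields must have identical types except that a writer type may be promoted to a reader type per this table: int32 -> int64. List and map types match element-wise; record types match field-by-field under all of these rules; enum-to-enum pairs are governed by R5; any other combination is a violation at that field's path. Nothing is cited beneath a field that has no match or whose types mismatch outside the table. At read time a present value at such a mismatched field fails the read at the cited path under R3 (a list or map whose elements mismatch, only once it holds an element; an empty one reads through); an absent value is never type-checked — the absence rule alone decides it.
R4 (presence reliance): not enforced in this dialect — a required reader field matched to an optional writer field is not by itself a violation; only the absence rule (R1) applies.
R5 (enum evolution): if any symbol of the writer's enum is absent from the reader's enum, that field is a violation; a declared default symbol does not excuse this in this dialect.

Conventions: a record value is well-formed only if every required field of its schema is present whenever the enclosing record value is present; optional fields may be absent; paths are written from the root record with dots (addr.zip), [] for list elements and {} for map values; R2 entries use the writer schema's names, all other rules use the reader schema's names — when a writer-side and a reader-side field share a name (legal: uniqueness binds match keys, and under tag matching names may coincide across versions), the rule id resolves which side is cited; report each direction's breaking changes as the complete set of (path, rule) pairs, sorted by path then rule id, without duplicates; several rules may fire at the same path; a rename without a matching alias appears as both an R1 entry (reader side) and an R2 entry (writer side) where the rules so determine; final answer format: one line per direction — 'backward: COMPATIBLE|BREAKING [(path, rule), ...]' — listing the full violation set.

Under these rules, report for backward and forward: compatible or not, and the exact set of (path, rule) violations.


the writer's type comes first in each User pair
backward for User (reader v2, writer v1):
  tier: Priority -> Priority, writer required; from tier
  balance: float64 -> float64, writer optional; from balance
  factor: float32 -> float32, writer required; from factor
  enabled: bool -> bool, writer optional; from enabled
  weight: float64 -> float64, writer optional; from weight
  latitude: float64 -> string, writer required; from latitude
  R3 fires at latitude
  R5 fires at tier
  => backward verdict for User: BREAKING, 2 violation(s)
forward for User (reader v1, writer v2):
  tier: Priority -> Priority, writer required; from tier
  balance: float64 -> float64, writer optional; from balance
  factor: float32 -> float32, writer required; from factor
  enabled: bool -> bool, writer optional; from enabled
  weight: float64 -> float64, writer optional; from weight
  latitude: string -> float64, writer required; from latitude
  R3 fires at latitude
  => forward verdict for User: BREAKING, 1 violation(s)

backward: BREAKING [(latitude, R3), (tier, R5)]; forward: BREAKING [(latitude, R3)]


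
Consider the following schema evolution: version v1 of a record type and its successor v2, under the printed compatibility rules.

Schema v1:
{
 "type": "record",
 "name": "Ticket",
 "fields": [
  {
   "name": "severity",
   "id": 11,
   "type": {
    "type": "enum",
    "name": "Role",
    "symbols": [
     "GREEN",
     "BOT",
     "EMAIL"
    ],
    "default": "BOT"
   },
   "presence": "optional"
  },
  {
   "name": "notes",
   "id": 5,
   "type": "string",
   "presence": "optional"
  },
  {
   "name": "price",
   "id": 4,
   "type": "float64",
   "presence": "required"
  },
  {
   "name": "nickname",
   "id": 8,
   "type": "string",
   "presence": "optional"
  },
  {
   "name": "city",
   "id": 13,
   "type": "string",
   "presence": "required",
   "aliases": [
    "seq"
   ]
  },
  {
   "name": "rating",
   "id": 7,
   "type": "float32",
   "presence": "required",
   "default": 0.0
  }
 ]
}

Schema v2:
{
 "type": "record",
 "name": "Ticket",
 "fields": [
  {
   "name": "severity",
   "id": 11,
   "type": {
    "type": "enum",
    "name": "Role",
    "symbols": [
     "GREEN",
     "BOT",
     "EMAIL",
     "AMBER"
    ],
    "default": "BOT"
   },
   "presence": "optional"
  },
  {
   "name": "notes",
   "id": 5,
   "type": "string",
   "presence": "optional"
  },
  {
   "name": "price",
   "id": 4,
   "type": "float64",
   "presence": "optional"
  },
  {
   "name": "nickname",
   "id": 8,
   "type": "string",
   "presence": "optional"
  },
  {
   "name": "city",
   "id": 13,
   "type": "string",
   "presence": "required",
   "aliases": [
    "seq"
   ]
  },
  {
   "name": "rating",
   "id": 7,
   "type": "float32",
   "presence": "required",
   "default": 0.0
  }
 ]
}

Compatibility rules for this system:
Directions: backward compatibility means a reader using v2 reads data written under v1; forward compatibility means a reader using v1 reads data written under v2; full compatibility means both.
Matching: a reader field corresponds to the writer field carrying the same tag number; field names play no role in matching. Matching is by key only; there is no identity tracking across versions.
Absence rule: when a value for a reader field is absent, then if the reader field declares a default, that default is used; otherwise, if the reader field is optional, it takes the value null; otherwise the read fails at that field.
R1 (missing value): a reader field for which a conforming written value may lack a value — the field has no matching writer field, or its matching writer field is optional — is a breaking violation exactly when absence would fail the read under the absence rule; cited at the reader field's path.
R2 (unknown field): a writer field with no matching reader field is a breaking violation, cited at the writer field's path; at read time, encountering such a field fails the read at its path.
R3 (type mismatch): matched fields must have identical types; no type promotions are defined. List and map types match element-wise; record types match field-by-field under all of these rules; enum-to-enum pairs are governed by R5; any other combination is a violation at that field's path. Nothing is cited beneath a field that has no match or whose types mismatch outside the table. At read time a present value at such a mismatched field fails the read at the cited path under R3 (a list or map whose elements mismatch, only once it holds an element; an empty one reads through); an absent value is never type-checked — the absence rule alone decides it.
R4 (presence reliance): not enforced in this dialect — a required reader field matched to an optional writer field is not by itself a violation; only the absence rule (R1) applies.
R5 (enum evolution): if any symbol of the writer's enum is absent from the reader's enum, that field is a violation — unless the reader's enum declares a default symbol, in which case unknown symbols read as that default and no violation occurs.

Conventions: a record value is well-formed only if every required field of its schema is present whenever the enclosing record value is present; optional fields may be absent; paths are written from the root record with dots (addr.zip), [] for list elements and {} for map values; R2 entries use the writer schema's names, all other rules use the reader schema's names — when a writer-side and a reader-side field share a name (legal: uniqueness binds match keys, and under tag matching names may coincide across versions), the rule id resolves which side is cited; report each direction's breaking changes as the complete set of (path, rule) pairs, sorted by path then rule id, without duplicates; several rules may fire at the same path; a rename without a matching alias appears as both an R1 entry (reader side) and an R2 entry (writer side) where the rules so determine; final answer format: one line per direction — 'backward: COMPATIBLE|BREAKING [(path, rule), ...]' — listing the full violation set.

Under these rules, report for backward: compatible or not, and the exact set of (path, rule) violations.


each type pair in Ticket: writer, then reader
backward pass over Ticket, reader schema v2, writer schema v1:
  Role -> Role, writer optional: severity aligns to severity
  string -> string, writer optional: notes aligns to notes
  float64 -> float64, writer required: price aligns to price
  string -> string, writer optional: nickname aligns to nickname
  string -> string, writer required: city aligns to city
  float32 -> float32, writer required: rating aligns to rating
  => no violations; backward on Ticket: COMPATIBLE
ruling out the remaining Ticket differences:
  field price in record Ticket: required changed to optional -> fires only in the forward direction of Ticket, which is not asked here
  enum Role (field severity in record Ticket): symbol AMBER added -> no rule fires on it in Ticket's dialect; the asked verdict holds

backward: COMPATIBLE []


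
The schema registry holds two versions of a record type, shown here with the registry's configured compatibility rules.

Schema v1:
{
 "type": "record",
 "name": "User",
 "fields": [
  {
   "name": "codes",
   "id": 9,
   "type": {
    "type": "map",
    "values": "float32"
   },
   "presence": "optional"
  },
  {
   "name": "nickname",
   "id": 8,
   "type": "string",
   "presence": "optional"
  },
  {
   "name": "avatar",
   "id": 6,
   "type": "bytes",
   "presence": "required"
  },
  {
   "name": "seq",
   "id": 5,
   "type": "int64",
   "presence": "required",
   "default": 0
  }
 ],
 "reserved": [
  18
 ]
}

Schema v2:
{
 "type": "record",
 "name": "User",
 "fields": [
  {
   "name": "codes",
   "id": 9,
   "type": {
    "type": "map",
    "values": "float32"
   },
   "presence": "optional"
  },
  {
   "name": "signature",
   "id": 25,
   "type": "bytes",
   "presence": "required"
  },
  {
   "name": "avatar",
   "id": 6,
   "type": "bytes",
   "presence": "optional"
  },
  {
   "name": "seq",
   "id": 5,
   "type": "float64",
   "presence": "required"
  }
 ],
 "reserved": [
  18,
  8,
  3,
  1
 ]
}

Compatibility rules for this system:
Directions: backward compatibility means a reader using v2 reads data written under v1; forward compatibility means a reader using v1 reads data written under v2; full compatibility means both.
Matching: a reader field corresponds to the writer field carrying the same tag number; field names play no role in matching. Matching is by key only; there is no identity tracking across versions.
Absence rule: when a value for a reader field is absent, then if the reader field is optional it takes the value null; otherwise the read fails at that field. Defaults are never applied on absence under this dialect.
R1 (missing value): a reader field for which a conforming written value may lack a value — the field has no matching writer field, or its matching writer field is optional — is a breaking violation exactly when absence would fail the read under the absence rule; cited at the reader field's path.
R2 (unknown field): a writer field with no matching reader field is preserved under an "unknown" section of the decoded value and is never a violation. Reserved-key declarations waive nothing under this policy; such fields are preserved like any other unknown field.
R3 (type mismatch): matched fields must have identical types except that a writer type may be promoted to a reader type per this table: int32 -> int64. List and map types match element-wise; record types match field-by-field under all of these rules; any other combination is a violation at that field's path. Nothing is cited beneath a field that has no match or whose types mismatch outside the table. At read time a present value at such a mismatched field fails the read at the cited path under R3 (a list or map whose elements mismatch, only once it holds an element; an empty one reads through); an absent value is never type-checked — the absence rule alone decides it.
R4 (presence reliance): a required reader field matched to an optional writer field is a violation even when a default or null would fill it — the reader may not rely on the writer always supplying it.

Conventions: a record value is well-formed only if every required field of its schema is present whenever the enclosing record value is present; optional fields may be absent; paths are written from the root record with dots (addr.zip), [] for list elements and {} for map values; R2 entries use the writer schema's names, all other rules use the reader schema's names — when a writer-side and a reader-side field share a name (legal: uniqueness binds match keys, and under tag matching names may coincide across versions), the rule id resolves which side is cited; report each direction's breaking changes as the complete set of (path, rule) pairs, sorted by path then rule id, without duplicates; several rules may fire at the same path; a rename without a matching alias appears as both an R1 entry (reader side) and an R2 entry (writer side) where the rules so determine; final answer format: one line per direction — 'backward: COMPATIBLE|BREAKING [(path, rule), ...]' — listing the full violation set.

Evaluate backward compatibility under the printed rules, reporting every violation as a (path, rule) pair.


backward: BREAKING [(seq, R3), (signature, R1)]

each type pair in User: writer, then reader
backward on User — v2 reading data written by v1:
  codes: map<string, float32> -> map<string, float32>, writer optional; from codes
  signature: no writer-side match
  avatar: bytes -> bytes, writer required; from avatar
  seq: int64 -> float64, writer required; from seq
  leftover writer field: nickname
  breaking: (seq, R3)
  breaking: (signature, R1)
  => backward: BREAKING (2)
checking off the User differences that do not matter here:
  field avatar in record User: required changed to optional -> affects forward compatibility only, which is not asked
  removed field nickname from record User (its key 8 joins the reserved list) -> no rule fires on it in User's dialect; the asked verdict holds


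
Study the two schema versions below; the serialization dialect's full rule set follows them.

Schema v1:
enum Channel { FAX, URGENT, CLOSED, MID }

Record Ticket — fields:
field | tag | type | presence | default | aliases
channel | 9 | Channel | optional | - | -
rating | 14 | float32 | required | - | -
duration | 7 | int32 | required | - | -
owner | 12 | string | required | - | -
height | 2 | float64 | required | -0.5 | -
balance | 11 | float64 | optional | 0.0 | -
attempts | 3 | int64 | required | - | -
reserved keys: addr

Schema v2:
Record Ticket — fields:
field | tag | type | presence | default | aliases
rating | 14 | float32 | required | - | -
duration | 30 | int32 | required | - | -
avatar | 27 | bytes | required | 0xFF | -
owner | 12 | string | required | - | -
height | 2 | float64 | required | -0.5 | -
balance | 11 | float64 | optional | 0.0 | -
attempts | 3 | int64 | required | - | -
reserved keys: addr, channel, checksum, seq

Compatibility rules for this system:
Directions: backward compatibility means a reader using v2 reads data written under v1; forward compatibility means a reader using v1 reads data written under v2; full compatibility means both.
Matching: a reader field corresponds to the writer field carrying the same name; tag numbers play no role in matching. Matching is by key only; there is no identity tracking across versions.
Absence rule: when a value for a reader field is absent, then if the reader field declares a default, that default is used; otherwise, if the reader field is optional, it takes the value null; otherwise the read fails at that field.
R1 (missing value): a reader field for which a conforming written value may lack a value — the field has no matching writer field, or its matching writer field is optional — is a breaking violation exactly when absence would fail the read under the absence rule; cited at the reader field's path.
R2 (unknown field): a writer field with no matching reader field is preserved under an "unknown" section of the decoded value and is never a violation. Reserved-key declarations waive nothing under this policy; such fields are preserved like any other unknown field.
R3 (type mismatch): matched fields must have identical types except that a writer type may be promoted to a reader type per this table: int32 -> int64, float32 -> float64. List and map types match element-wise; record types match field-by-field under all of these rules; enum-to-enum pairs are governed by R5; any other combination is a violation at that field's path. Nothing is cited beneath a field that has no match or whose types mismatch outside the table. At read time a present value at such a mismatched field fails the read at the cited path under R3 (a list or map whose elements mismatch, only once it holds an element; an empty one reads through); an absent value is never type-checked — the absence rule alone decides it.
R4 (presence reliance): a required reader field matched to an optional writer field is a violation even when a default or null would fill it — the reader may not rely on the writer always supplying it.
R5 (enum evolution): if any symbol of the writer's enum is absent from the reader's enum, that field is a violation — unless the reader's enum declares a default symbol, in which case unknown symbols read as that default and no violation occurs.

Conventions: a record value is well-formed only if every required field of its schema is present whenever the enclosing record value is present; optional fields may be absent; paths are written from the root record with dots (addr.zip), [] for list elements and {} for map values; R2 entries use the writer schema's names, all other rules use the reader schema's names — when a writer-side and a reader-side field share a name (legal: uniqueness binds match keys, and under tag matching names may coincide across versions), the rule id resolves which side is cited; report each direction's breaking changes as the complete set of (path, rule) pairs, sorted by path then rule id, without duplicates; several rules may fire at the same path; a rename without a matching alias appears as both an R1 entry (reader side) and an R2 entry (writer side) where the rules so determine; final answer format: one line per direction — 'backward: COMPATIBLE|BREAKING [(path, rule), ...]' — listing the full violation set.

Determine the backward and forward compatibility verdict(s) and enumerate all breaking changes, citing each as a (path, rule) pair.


the writer's type comes first in each Ticket pair
backward analysis of Ticket with v2 as reader and v1 as writer:
  rating: float32 -> float32, writer required; from rating
  duration: int32 -> int32, writer required; from duration
  avatar: no writer-side match
  owner: string -> string, writer required; from owner
  height: float64 -> float64, writer required; from height
  balance: float64 -> float64, writer optional; from balance
  attempts: int64 -> int64, writer required; from attempts
  leftover writer field: channel
  nothing fires on Ticket: backward is COMPATIBLE
forward analysis of Ticket with v1 as reader and v2 as writer:
  channel: no writer-side match
  rating: float32 -> float32, writer required; from rating
  duration: int32 -> int32, writer required; from duration
  owner: string -> string, writer required; from owner
  height: float64 -> float64, writer required; from height
  balance: float64 -> float64, writer optional; from balance
  attempts: int64 -> int64, writer required; from attempts
  leftover writer field: avatar
  nothing fires on Ticket: forward is COMPATIBLE

backward: COMPATIBLE []; forward: COMPATIBLE []


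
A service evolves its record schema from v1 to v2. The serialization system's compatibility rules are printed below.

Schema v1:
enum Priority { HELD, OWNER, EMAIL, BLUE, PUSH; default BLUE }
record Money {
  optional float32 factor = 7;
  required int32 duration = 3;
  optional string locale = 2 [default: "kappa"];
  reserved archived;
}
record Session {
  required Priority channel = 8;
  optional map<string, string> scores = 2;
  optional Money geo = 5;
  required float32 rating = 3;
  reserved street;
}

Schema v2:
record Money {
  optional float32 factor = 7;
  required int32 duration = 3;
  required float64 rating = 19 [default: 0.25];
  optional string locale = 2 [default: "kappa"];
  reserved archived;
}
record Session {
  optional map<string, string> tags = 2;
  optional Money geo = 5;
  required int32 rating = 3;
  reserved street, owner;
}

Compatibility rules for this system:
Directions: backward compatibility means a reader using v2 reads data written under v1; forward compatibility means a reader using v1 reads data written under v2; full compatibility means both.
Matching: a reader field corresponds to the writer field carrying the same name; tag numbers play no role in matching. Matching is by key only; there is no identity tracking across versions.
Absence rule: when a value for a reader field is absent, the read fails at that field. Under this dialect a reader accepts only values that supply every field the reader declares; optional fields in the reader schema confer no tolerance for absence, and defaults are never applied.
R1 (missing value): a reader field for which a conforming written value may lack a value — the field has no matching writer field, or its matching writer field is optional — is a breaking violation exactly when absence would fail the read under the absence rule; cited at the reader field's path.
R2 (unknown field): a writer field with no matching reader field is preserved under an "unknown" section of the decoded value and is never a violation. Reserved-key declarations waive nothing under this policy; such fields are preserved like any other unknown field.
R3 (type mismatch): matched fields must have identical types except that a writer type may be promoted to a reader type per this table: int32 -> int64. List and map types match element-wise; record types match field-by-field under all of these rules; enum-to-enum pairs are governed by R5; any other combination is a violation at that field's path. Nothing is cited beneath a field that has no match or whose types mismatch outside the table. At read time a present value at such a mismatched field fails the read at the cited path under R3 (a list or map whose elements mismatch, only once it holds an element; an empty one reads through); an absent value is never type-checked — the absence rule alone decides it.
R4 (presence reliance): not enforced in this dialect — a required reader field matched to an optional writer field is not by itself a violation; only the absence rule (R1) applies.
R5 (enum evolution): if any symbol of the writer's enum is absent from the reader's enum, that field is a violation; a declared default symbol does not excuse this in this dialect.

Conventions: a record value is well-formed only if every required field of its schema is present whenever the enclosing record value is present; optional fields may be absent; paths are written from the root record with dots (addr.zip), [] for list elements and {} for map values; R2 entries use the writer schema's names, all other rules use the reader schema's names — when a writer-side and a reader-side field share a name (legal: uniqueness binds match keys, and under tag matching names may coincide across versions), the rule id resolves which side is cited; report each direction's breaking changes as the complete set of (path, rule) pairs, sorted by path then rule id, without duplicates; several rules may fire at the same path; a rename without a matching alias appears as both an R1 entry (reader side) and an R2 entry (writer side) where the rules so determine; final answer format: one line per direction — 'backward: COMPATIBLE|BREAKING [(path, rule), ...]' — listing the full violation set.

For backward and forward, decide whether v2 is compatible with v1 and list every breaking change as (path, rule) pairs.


each type pair in Session: writer, then reader
checking backward for Session: reader v2 against writer v1:
  no writer field matches reader tags
  geo: Money -> Money, writer optional; from geo
  rating: float32 -> int32, writer required; from rating
  channel (writer side), unknown to reader
  scores (writer side), unknown to reader
  geo.factor: float32 -> float32, writer optional; from geo.factor
  geo.duration: int32 -> int32, writer required; from geo.duration
  no writer field matches reader geo.rating
  geo.locale: string -> string, writer optional; from geo.locale
  rule R1 violated at geo
  rule R1 violated at geo.factor
  rule R1 violated at geo.locale
  rule R1 violated at geo.rating
  rule R3 violated at rating
  rule R1 violated at tags
  => backward verdict for Session: BREAKING, 6 violation(s)
checking forward for Session: reader v1 against writer v2:
  no writer field matches reader channel
  no writer field matches reader scores
  geo: Money -> Money, writer optional; from geo
  rating: int32 -> float32, writer required; from rating
  tags (writer side), unknown to reader
  geo.factor: float32 -> float32, writer optional; from geo.factor
  geo.duration: int32 -> int32, writer required; from geo.duration
  geo.locale: string -> string, writer optional; from geo.locale
  geo.rating (writer side), unknown to reader
  rule R1 violated at channel
  rule R1 violated at geo
  rule R1 violated at geo.factor
  rule R1 violated at geo.locale
  rule R3 violated at rating
  rule R1 violated at scores
  => forward verdict for Session: BREAKING, 6 violation(s)

backward: BREAKING [(geo, R1), (geo.factor, R1), (geo.locale, R1), (geo.rating, R1), (rating, R3), (tags, R1)]; forward: BREAKING [(channel, R1), (geo, R1), (geo.factor, R1), (geo.locale, R1), (rating, R3), (scores, R1)]


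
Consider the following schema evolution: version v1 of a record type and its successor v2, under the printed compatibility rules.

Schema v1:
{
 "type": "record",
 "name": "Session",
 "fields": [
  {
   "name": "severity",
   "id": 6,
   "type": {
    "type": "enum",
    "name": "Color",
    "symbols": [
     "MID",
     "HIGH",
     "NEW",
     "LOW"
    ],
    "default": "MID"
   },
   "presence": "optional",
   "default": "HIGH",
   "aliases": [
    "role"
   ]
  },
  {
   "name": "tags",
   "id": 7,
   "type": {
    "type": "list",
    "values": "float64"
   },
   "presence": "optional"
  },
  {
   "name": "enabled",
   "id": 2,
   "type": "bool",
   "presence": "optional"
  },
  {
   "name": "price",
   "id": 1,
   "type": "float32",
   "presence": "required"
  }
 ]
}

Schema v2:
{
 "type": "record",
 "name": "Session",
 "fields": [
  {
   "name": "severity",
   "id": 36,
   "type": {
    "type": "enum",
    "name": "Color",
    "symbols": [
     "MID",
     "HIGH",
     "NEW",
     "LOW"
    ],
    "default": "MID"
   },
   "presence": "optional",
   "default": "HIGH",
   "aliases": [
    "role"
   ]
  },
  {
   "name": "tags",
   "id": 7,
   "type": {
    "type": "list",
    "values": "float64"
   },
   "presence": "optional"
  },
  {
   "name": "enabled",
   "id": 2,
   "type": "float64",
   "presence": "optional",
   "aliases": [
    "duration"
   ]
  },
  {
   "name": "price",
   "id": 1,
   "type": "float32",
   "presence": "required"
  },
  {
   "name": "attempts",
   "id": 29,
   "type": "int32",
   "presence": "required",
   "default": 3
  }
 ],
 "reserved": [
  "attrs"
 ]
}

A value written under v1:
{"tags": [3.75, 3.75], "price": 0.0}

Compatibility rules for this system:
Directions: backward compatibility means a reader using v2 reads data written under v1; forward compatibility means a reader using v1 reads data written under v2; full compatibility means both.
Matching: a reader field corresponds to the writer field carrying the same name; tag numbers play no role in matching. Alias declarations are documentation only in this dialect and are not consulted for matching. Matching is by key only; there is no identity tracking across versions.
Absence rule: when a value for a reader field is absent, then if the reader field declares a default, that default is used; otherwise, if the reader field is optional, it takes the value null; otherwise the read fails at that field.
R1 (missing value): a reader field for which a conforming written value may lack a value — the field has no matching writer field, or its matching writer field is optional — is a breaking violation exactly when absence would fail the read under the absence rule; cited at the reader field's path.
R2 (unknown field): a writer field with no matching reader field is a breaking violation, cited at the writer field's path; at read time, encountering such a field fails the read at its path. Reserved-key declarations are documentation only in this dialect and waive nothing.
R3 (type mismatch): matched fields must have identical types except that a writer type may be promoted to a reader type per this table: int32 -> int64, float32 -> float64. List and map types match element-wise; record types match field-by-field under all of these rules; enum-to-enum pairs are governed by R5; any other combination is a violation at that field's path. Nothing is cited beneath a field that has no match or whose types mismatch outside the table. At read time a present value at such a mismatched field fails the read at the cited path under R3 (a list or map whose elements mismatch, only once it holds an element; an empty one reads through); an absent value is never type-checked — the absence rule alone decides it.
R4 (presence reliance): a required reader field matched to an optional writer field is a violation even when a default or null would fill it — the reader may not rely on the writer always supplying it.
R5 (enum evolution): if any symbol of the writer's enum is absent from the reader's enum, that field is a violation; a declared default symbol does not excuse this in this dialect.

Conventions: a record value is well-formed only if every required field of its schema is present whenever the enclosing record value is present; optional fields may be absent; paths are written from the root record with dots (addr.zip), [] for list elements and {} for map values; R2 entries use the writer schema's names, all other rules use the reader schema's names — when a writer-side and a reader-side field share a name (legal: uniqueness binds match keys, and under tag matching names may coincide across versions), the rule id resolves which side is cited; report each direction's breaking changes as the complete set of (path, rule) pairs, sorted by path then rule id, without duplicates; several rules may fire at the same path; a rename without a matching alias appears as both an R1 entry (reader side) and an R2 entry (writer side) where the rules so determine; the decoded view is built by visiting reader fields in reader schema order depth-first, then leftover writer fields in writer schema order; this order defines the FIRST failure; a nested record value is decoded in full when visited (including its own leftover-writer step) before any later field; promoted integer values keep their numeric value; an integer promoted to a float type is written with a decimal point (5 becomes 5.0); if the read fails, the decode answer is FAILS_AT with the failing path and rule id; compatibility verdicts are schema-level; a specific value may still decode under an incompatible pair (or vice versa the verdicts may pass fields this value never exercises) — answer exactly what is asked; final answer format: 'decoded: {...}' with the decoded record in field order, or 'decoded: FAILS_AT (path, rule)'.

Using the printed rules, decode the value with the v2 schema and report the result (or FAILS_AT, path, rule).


each type pair in Session: writer, then reader
decode (reader v2):
  severity := "HIGH" (missing; default applied)
  tags := [3.75, 3.75]
  enabled := null (missing; optional => null)
  price := 0.0
  attempts := 3 (missing; default applied)
  => decoded: {"severity": "HIGH", "tags": [3.75, 3.75], "enabled": null, "price": 0.0, "attempts": 3}
the rest of the Session diff is inert for this question:
  field severity in record Session: tag 6 changed to 36 -> triggers nothing under the printed rules; the Session answer is the same either way
  field enabled in record Session: type bool changed to float64 -> a verdict-level change on Session — the shown value reads the same

decoded: {"severity": "HIGH", "tags": [3.75, 3.75], "enabled": null, "price": 0.0, "attempts": 3}


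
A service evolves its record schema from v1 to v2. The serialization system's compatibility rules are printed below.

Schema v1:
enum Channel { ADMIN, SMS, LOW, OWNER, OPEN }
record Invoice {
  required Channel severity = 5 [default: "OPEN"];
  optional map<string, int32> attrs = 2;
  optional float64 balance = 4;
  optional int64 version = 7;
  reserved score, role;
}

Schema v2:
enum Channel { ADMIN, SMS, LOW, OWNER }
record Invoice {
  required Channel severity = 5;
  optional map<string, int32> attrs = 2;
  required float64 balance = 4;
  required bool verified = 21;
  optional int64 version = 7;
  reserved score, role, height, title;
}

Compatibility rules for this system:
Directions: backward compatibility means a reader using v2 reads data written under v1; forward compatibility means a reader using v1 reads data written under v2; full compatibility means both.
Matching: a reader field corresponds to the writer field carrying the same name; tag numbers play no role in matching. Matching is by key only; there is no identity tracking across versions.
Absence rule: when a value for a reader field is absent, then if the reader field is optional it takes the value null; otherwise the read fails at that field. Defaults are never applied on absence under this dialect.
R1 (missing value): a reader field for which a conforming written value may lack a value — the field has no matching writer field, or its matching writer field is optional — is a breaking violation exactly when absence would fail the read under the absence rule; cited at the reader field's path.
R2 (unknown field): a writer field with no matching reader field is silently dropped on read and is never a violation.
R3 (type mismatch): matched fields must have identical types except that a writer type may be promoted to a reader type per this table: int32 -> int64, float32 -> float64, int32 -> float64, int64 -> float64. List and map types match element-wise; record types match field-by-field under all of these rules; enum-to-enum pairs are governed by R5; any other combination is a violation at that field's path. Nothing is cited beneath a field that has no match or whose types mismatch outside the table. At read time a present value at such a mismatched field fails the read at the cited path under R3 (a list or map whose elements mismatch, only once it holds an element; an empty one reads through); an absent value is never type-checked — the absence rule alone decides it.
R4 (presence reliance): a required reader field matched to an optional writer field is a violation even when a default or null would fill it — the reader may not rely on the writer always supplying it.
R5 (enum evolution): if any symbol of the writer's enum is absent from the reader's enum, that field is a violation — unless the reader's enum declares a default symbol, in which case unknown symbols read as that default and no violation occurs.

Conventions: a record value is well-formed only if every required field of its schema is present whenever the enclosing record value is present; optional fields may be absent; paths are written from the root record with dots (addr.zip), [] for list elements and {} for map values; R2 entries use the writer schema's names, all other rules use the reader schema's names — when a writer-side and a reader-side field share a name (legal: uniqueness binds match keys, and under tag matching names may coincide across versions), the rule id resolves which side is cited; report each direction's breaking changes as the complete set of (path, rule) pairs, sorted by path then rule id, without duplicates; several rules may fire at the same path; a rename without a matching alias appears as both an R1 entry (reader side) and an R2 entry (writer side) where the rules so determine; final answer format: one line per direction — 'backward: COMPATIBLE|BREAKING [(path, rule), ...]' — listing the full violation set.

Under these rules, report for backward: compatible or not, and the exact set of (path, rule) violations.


backward: BREAKING [(balance, R1), (balance, R4), (severity, R5), (verified, R1)]

in Invoice below, arrows point writer -> reader
backward analysis of Invoice with v2 as reader and v1 as writer:
  writer required, Channel -> Channel: reader severity maps from writer severity
  writer optional, map<string, int32> -> map<string, int32>: reader attrs maps from writer attrs
  writer optional, float64 -> float64: reader balance maps from writer balance
  verified: no writer match
  writer optional, int64 -> int64: reader version maps from writer version
  rule R1 violated at balance
  rule R4 violated at balance
  rule R5 violated at severity
  rule R1 violated at verified
  => 4 violation(s): backward is BREAKING for Invoice


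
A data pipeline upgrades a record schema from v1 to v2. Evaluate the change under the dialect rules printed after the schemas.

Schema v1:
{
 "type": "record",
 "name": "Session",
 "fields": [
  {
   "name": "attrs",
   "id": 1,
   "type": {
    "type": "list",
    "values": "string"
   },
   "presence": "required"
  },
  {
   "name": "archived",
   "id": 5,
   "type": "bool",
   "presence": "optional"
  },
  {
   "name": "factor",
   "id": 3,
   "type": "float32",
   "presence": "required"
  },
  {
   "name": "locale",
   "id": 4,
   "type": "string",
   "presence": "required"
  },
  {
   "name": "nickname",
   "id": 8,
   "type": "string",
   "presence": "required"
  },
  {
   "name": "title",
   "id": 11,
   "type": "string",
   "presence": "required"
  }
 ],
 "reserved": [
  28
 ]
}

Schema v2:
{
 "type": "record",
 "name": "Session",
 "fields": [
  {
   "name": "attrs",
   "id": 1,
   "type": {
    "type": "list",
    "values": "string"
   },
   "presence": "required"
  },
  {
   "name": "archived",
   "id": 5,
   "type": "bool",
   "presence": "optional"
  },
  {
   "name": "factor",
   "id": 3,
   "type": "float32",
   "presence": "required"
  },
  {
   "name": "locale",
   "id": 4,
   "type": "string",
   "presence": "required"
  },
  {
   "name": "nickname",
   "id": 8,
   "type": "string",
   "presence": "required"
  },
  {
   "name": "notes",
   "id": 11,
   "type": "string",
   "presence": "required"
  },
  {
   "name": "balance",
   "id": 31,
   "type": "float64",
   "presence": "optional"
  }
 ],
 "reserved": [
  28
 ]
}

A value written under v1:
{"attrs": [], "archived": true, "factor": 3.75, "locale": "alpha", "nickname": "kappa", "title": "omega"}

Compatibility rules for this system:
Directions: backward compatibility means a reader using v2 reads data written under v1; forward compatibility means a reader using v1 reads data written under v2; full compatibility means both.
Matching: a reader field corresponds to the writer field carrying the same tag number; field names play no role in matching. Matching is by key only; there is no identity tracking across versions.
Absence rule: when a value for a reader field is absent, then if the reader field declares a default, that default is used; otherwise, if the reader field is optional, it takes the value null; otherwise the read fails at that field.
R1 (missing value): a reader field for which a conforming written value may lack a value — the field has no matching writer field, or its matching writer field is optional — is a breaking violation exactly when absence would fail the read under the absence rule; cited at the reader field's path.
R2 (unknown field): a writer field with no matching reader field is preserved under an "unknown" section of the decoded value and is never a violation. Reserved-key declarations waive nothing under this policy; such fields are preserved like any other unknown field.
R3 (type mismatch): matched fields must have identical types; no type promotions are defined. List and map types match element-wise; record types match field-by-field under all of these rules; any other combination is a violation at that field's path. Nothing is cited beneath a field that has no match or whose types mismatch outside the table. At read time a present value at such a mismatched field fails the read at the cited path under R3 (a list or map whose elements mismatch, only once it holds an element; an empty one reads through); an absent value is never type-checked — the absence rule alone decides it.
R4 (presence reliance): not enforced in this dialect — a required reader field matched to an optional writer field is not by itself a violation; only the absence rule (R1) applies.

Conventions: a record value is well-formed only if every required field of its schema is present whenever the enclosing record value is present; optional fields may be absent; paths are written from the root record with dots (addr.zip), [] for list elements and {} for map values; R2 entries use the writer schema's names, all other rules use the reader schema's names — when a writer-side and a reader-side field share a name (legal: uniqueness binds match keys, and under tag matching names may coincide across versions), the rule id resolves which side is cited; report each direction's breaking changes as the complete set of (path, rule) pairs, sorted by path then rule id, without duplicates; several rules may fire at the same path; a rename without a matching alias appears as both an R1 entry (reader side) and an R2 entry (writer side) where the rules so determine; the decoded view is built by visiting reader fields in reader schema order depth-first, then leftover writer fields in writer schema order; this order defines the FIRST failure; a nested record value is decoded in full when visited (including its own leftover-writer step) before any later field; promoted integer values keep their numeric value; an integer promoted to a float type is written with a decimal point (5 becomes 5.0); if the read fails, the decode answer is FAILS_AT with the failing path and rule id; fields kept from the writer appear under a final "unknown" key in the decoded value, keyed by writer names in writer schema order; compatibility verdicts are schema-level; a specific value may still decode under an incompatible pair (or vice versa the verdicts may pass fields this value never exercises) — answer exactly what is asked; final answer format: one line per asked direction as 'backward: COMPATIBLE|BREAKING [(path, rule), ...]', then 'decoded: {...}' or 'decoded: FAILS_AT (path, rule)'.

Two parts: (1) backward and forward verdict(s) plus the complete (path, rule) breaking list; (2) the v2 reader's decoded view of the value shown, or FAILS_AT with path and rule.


backward: COMPATIBLE []; forward: COMPATIBLE []; decoded: {"attrs": [], "archived": true, "factor": 3.75, "locale": "alpha", "nickname": "kappa", "notes": "omega", "balance": null}

arrows below run writer -> reader for Session
backward for Session (reader v2, writer v1):
  writer required, list<string> -> list<string>: reader attrs maps from writer attrs
  writer optional, bool -> bool: reader archived maps from writer archived
  writer required, float32 -> float32: reader factor maps from writer factor
  writer required, string -> string: reader locale maps from writer locale
  writer required, string -> string: reader nickname maps from writer nickname
  writer required, string -> string: reader notes maps from writer title
  balance has no writer counterpart
  => backward: COMPATIBLE
forward for Session (reader v1, writer v2):
  writer required, list<string> -> list<string>: reader attrs maps from writer attrs
  writer optional, bool -> bool: reader archived maps from writer archived
  writer required, float32 -> float32: reader factor maps from writer factor
  writer required, string -> string: reader locale maps from writer locale
  writer required, string -> string: reader nickname maps from writer nickname
  writer required, string -> string: reader title maps from writer notes
  writer balance: unknown to reader
  => forward: COMPATIBLE
decode (reader v2):
  attrs := []
  archived := true
  factor := 3.75
  locale := "alpha"
  nickname := "kappa"
  notes := "omega" (from writer title)
  balance := null (missing; optional => null)
  => decoded: {"attrs": [], "archived": true, "factor": 3.75, "locale": "alpha", "nickname": "kappa", "notes": "omega", "balance": null}
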